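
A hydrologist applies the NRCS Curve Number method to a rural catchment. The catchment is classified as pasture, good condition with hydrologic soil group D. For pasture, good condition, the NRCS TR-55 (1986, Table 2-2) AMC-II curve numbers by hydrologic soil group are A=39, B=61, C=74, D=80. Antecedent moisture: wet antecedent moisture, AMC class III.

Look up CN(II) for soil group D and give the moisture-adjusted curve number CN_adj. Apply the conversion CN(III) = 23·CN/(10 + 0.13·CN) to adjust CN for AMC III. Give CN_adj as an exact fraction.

CN_adj = 4600/51 ≈ 90.196

NRCS table: pasture, good condition, soil group D → CN(II) = 80
Wet (AMC III): CN(III) = 23·80/(10 + 0.13·80) = 1840/(102/5) = 4600/51 ≈ 90.196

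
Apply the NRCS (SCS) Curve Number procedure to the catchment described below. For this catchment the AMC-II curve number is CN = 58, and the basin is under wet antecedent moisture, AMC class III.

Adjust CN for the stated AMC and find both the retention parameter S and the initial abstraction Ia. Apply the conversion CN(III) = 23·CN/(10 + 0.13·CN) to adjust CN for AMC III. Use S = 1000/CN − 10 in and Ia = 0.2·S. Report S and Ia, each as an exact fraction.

S = 2100/667 in ≈ 3.148 in; Ia = 420/667 in ≈ 0.630 in

Wet (AMC III): CN(III) = 23·58/(10 + 0.13·58) = 1334/(877/50) = 66700/877 ≈ 76.055
Max retention: S = 1000/(66700/877) − 10 = 2100/667 in (≈ 3.148 in)
Initial abstraction Ia = S/5 = (2100/667)/5 = 420/667 ≈ 0.630 in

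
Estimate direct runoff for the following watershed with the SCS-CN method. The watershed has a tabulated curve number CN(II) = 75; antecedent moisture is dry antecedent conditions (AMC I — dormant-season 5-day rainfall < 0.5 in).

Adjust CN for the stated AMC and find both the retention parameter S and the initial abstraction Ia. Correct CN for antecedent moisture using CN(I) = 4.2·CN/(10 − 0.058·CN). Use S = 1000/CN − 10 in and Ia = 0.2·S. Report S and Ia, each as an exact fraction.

S = 500/63 in ≈ 7.937 in; Ia = 100/63 in ≈ 1.587 in

CN(I) from CN(II)=75: (4.2·75)/(10 − 0.058·75) = 6300/113 ≈ 55.752
Retention S: 1000/CN − 10 with CN=55.752 → S = 500/63 ≈ 7.937 in
Ia = 0.2S: 0.2·7.937 = 1.587 in (exactly 100/63)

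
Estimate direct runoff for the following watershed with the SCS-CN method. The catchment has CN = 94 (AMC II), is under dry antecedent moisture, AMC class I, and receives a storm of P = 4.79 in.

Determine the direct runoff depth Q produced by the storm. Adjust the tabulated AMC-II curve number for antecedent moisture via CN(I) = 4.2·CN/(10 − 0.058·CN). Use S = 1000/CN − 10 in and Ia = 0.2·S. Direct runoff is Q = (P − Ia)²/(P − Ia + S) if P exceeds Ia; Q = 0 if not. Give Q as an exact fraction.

Q = 21783103281/6500743900 in ≈ 3.351 in

Dry (AMC I): CN(I) = 4.2·94/(10 − 0.058·94) = (1974/5)/(1137/250) = 32900/379 ≈ 86.807
S = 1000/(32900/379) − 10 = 500/329 in ≈ 1.520 in
Ia = 0.2·(500/329) = 100/329 in ≈ 0.304 in
P − Ia = 4.790 − 0.304 = 147591/32900 ≈ 4.486 in (> 0, runoff occurs)
Runoff Q = (P−Ia)²/(P−Ia+S) = (4.486)²/(4.486+1.520) = 21783103281/6500743900 ≈ 3.351 in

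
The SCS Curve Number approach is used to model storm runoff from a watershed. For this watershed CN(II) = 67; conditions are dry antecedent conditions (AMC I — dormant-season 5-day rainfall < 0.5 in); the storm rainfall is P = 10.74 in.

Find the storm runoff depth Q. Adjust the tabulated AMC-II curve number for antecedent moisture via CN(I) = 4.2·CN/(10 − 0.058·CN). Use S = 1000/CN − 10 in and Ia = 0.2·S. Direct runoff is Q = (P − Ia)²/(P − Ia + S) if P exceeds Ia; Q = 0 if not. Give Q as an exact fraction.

Adjust CN=67 to AMC I: 4.2·67/(10 − 0.058·67) → (1407/5) ÷ (3057/500) = 46900/1019 ≈ 46.026
Retention S: 1000/CN − 10 with CN=46.026 → S = 5500/469 ≈ 11.727 in
Initial abstraction Ia = S/5 = (5500/469)/5 = 1100/469 ≈ 2.345 in
Since P=10.740 > Ia=2.345: effective rainfall P−Ia = 196853/23450 in
Q = (196853/23450)²/((196853/23450) + 5500/469) = (38751103609/549902500)/(471853/23450) = 38751103609/11064952850 in ≈ 3.502 in

Q = 38751103609/11064952850 in ≈ 3.502 in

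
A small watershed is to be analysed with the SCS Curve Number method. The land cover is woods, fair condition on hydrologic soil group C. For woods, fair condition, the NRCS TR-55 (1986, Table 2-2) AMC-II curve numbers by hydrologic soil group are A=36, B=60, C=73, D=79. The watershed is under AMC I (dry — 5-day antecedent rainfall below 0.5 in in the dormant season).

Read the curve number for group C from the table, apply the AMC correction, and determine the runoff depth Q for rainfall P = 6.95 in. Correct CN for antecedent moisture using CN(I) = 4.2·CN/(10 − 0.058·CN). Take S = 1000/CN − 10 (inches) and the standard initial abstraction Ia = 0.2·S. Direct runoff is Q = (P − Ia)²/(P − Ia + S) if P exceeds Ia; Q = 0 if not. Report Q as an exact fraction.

NRCS table: woods, fair condition, soil group C → CN(II) = 73
Adjust CN=73 to AMC I: 4.2·73/(10 − 0.058·73) → (1533/5) ÷ (2883/500) = 51100/961 ≈ 53.174
Max retention: S = 1000/(51100/961) − 10 = 4500/511 in (≈ 8.806 in)
Ia = 0.2·(4500/511) = 900/511 in ≈ 1.761 in
P − Ia = 6.950 − 1.761 = 53029/10220 ≈ 5.189 in (> 0, runoff occurs)
Runoff Q = (P−Ia)²/(P−Ia+S) = (5.189)²/(5.189+8.806) = 2812074841/1461756380 ≈ 1.924 in

Q = 2812074841/1461756380 in ≈ 1.924 in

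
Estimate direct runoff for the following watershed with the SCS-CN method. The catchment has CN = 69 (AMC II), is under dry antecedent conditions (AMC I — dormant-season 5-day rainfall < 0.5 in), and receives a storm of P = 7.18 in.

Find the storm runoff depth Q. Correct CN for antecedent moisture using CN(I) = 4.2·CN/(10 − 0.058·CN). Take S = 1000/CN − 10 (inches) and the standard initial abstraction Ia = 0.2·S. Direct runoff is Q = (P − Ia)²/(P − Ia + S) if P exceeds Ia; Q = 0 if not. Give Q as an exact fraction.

Dry (AMC I): CN(I) = 4.2·69/(10 − 0.058·69) = (1449/5)/(2999/500) = 144900/2999 ≈ 48.316
Retention S: 1000/CN − 10 with CN=48.316 → S = 15500/1449 ≈ 10.697 in
Initial abstraction Ia = S/5 = (15500/1449)/5 = 3100/1449 ≈ 2.139 in
Excess rainfall: 7.180 − 2.139 = 5.041 in; P > Ia so Q > 0
Q = (365191/72450)²/((365191/72450) + 15500/1449) = (133364466481/5249002500)/(1140191/72450) = 133364466481/82606837950 in ≈ 1.614 in

Q = 133364466481/82606837950 in ≈ 1.614 in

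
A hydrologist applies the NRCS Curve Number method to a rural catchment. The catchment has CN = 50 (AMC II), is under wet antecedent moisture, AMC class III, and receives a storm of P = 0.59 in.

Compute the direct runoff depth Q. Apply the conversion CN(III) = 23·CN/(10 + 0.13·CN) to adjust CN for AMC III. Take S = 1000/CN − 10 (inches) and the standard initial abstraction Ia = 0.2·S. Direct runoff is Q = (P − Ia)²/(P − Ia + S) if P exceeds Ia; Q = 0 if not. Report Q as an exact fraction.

Adjust CN=50 to AMC III: 23·50/(10 + 0.13·50) → 1150 ÷ (33/2) = 2300/33 ≈ 69.697
S = 1000/(2300/33) − 10 = 100/23 in ≈ 4.348 in
Ia = 0.2·(100/23) = 20/23 in ≈ 0.870 in
P = 0.590 ≤ Ia = 0.870 in: entire storm abstracted, Q = 0.

Q = 0 in ≈ 0.000 in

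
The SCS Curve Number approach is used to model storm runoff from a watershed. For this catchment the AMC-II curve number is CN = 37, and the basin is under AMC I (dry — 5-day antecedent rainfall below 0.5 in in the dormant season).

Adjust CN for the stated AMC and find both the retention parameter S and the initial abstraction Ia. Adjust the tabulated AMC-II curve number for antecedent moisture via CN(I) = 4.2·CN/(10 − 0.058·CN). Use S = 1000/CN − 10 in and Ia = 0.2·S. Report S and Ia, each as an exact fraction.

Adjust CN=37 to AMC I: 4.2·37/(10 − 0.058·37) → (777/5) ÷ (3927/500) = 3700/187 ≈ 19.786
Max retention: S = 1000/(3700/187) − 10 = 1500/37 in (≈ 40.541 in)
Ia = 0.2S: 0.2·40.541 = 8.108 in (exactly 300/37)

S = 1500/37 in ≈ 40.541 in; Ia = 300/37 in ≈ 8.108 in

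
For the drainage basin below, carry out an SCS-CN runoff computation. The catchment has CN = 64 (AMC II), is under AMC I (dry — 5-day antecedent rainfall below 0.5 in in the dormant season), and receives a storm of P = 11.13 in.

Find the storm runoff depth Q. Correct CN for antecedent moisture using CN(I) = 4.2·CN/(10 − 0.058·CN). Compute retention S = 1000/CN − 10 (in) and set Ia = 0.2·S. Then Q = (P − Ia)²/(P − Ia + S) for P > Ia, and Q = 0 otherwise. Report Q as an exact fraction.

CN(I) from CN(II)=64: (4.2·64)/(10 − 0.058·64) = 5600/131 ≈ 42.748
Retention S: 1000/CN − 10 with CN=42.748 → S = 375/28 ≈ 13.393 in
Ia = 0.2S: 0.2·13.393 = 2.679 in (exactly 75/28)
Excess rainfall: 11.130 − 2.679 = 8.451 in; P > Ia so Q > 0
Q: (1479/175)² ÷ (15291/700) = 972196/297325 in (≈ 3.270 in)

Q = 972196/297325 in ≈ 3.270 in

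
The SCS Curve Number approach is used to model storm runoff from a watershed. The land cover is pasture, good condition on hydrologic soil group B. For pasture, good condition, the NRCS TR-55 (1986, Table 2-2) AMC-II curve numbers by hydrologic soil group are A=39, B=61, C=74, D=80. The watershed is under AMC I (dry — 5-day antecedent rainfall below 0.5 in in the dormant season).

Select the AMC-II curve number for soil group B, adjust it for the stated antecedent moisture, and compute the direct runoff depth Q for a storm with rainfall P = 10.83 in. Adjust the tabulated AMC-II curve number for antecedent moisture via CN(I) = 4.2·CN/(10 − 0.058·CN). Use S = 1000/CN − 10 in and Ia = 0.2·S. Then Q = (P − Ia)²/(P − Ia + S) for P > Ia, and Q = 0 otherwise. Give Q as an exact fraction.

Q = 110517018481/41950230700 in ≈ 2.634 in

NRCS table: pasture, good condition, soil group B → CN(II) = 61
Adjust CN=61 to AMC I: 4.2·61/(10 − 0.058·61) → (1281/5) ÷ (3231/500) = 42700/1077 ≈ 39.647
Max retention: S = 1000/(42700/1077) − 10 = 6500/427 in (≈ 15.222 in)
Ia = 0.2S: 0.2·15.222 = 3.044 in (exactly 1300/427)
P − Ia = 10.830 − 3.044 = 332441/42700 ≈ 7.786 in (> 0, runoff occurs)
Q = (332441/42700)²/((332441/42700) + 6500/427) = (110517018481/1823290000)/(982441/42700) = 110517018481/41950230700 in ≈ 2.634 in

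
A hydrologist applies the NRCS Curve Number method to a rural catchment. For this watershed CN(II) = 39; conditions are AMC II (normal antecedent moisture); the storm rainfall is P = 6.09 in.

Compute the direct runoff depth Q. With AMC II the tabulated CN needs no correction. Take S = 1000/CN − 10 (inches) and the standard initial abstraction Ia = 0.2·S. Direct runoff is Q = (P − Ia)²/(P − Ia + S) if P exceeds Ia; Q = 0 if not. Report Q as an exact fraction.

Q = 133425601/282948900 in ≈ 0.472 in

AMC II — tabulated CN = 39 applies directly.
Retention S: 1000/CN − 10 with CN=39.000 → S = 610/39 ≈ 15.641 in
Ia = 0.2·(610/39) = 122/39 in ≈ 3.128 in
Since P=6.090 > Ia=3.128: effective rainfall P−Ia = 11551/3900 in
Q: (11551/3900)² ÷ (72551/3900) = 133425601/282948900 in (≈ 0.472 in)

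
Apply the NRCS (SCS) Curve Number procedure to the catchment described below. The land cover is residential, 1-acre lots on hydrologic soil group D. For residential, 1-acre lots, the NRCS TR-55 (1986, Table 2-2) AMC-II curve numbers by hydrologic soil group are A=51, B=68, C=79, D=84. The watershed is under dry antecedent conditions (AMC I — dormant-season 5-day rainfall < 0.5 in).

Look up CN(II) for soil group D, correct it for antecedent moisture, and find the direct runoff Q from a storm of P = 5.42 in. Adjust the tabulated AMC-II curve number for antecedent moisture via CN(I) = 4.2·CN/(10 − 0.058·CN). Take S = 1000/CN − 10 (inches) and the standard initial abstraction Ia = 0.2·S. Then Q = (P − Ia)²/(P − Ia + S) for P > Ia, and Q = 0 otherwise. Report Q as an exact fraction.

NRCS table: residential, 1-acre lots, soil group D → CN(II) = 84
Dry (AMC I): CN(I) = 4.2·84/(10 − 0.058·84) = (1764/5)/(641/125) = 44100/641 ≈ 68.799
Max retention: S = 1000/(44100/641) − 10 = 2000/441 in (≈ 4.535 in)
Initial abstraction Ia = S/5 = (2000/441)/5 = 400/441 ≈ 0.907 in
P − Ia = 5.420 − 0.907 = 99511/22050 ≈ 4.513 in (> 0, runoff occurs)
Runoff Q = (P−Ia)²/(P−Ia+S) = (4.513)²/(4.513+4.535) = 9902439121/4399217550 ≈ 2.251 in

Q = 9902439121/4399217550 in ≈ 2.251 in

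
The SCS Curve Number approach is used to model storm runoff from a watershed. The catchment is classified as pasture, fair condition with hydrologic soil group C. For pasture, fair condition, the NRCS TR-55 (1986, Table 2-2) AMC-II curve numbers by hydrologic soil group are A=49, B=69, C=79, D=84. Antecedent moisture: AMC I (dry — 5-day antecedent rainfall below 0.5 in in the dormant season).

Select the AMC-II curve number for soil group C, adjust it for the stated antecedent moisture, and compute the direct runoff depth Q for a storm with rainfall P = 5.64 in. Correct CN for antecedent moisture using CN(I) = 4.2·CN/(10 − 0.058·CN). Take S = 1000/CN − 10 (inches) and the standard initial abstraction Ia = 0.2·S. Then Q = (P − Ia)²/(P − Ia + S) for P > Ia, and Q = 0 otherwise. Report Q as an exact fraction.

Q = 74632321/41749525 in ≈ 1.788 in

NRCS table: pasture, fair condition, soil group C → CN(II) = 79
Dry (AMC I): CN(I) = 4.2·79/(10 − 0.058·79) = (1659/5)/(2709/500) = 7900/129 ≈ 61.240
Retention S: 1000/CN − 10 with CN=61.240 → S = 500/79 ≈ 6.329 in
Initial abstraction Ia = S/5 = (500/79)/5 = 100/79 ≈ 1.266 in
P − Ia = 5.640 − 1.266 = 8639/1975 ≈ 4.374 in (> 0, runoff occurs)
Runoff Q = (P−Ia)²/(P−Ia+S) = (4.374)²/(4.374+6.329) = 74632321/41749525 ≈ 1.788 in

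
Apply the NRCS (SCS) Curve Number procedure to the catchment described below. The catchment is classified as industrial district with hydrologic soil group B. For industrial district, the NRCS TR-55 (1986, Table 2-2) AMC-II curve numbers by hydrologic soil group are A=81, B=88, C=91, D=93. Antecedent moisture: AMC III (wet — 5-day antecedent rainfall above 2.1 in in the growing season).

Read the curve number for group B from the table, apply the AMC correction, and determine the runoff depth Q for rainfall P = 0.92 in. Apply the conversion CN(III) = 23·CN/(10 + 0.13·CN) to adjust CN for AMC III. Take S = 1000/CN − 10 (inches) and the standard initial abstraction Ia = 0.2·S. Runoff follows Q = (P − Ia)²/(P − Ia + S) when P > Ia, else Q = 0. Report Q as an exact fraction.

NRCS table: industrial district, soil group B → CN(II) = 88
Wet (AMC III): CN(III) = 23·88/(10 + 0.13·88) = 2024/(536/25) = 6325/67 ≈ 94.403
Max retention: S = 1000/(6325/67) − 10 = 150/253 in (≈ 0.593 in)
Ia = 0.2S: 0.2·0.593 = 0.119 in (exactly 30/253)
Excess rainfall: 0.920 − 0.119 = 0.801 in; P > Ia so Q > 0
Q: (5069/6325)² ÷ (8819/6325) = 25694761/55780175 in (≈ 0.461 in)

Q = 25694761/55780175 in ≈ 0.461 in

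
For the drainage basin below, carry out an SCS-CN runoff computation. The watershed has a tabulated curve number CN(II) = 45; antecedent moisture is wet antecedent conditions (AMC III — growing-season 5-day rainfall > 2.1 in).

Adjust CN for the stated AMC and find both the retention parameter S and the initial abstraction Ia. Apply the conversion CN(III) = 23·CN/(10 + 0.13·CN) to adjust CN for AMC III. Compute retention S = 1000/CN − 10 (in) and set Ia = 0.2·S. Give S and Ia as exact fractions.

Adjust CN=45 to AMC III: 23·45/(10 + 0.13·45) → 1035 ÷ (317/20) = 20700/317 ≈ 65.300
Max retention: S = 1000/(20700/317) − 10 = 1100/207 in (≈ 5.314 in)
Ia = 0.2·(1100/207) = 220/207 in ≈ 1.063 in

S = 1100/207 in ≈ 5.314 in; Ia = 220/207 in ≈ 1.063 in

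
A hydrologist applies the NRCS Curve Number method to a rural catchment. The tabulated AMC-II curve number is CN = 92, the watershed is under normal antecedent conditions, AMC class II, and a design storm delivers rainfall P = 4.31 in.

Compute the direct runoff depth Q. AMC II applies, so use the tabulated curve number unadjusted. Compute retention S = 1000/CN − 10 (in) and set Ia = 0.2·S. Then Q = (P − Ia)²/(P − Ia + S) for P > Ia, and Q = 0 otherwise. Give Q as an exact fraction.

Q = 90497169/26479900 in ≈ 3.418 in

AMC II — tabulated CN = 92 applies directly.
S = 1000/92 − 10 = 20/23 in ≈ 0.870 in
Initial abstraction Ia = S/5 = (20/23)/5 = 4/23 ≈ 0.174 in
Since P=4.310 > Ia=0.174: effective rainfall P−Ia = 9513/2300 in
Q = (9513/2300)²/((9513/2300) + 20/23) = (90497169/5290000)/(11513/2300) = 90497169/26479900 in ≈ 3.418 in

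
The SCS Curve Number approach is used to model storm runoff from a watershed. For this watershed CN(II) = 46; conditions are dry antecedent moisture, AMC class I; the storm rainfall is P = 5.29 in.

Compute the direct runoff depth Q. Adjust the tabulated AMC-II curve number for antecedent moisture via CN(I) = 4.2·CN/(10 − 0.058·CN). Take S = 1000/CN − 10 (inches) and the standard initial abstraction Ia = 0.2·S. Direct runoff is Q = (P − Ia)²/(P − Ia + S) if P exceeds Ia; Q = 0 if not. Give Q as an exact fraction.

Q = 0 in ≈ 0.000 in

Adjust CN=46 to AMC I: 4.2·46/(10 − 0.058·46) → (966/5) ÷ (1833/250) = 16100/611 ≈ 26.350
Max retention: S = 1000/(16100/611) − 10 = 4500/161 in (≈ 27.950 in)
Initial abstraction Ia = S/5 = (4500/161)/5 = 900/161 ≈ 5.590 in
P = 5.290 ≤ Ia = 5.590 in: entire storm abstracted, Q = 0.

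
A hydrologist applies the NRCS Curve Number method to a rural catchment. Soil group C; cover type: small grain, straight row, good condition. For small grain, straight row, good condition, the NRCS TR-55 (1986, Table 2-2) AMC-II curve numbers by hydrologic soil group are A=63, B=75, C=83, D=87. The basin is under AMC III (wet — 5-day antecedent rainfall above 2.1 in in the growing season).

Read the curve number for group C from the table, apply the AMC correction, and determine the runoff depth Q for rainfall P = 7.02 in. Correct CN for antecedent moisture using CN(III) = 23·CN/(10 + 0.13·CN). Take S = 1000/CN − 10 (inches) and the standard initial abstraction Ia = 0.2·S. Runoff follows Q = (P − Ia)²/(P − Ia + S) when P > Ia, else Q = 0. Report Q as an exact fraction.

Q = 426486057481/70447731550 in ≈ 6.054 in

NRCS table: small grain, straight row, good condition, soil group C → CN(II) = 83
CN(III) from CN(II)=83: (23·83)/(10 + 0.13·83) = 190900/2079 ≈ 91.823
Max retention: S = 1000/(190900/2079) − 10 = 1700/1909 in (≈ 0.891 in)
Ia = 0.2·(1700/1909) = 340/1909 in ≈ 0.178 in
Excess rainfall: 7.020 − 0.178 = 6.842 in; P > Ia so Q > 0
Q = (653059/95450)²/((653059/95450) + 1700/1909) = (426486057481/9110702500)/(738059/95450) = 426486057481/70447731550 in ≈ 6.054 in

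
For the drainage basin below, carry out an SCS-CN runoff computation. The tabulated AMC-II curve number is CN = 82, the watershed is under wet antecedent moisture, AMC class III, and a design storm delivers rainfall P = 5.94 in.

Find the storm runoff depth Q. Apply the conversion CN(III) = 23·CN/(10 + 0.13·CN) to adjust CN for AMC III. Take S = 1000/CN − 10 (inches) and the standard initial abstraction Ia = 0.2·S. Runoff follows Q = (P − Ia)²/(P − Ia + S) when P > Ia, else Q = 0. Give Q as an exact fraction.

CN(III) from CN(II)=82: (23·82)/(10 + 0.13·82) = 94300/1033 ≈ 91.288
Retention S: 1000/CN − 10 with CN=91.288 → S = 900/943 ≈ 0.954 in
Initial abstraction Ia = S/5 = (900/943)/5 = 180/943 ≈ 0.191 in
Since P=5.940 > Ia=0.191: effective rainfall P−Ia = 271071/47150 in
Q = (271071/47150)²/((271071/47150) + 900/943) = (73479487041/2223122500)/(316071/47150) = 8164387449/1655860850 in ≈ 4.931 in

Q = 8164387449/1655860850 in ≈ 4.931 in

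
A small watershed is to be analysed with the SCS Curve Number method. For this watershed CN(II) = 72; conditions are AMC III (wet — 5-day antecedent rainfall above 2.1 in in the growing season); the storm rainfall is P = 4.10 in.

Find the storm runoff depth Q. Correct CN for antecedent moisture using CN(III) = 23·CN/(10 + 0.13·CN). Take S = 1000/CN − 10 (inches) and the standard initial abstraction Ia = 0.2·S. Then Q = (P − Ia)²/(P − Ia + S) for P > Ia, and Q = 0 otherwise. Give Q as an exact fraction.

Wet (AMC III): CN(III) = 23·72/(10 + 0.13·72) = 1656/(484/25) = 10350/121 ≈ 85.537
Max retention: S = 1000/(10350/121) − 10 = 350/207 in (≈ 1.691 in)
Initial abstraction Ia = S/5 = (350/207)/5 = 70/207 ≈ 0.338 in
Since P=4.100 > Ia=0.338: effective rainfall P−Ia = 7787/2070 in
Runoff Q = (P−Ia)²/(P−Ia+S) = (3.762)²/(3.762+1.691) = 60637369/23364090 ≈ 2.595 in

Q = 60637369/23364090 in ≈ 2.595 in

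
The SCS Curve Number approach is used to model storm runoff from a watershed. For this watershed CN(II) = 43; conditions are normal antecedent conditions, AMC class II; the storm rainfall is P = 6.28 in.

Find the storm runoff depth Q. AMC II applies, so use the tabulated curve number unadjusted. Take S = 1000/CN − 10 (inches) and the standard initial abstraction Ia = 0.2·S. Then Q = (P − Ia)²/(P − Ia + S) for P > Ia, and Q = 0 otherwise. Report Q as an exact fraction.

AMC II — tabulated CN = 43 applies directly.
Retention S: 1000/CN − 10 with CN=43.000 → S = 570/43 ≈ 13.256 in
Ia = 0.2·(570/43) = 114/43 in ≈ 2.651 in
P − Ia = 6.280 − 2.651 = 3901/1075 ≈ 3.629 in (> 0, runoff occurs)
Q = (3901/1075)²/((3901/1075) + 570/43) = (15217801/1155625)/(18151/1075) = 15217801/19512325 in ≈ 0.780 in

Q = 15217801/19512325 in ≈ 0.780 in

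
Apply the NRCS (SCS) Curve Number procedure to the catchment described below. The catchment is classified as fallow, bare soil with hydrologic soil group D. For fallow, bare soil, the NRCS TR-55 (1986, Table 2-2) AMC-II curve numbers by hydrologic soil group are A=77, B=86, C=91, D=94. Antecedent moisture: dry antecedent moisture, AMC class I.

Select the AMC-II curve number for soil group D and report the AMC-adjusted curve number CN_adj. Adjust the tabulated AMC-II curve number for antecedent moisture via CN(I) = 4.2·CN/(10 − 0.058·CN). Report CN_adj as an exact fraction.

NRCS table: fallow, bare soil, soil group D → CN(II) = 94
Adjust CN=94 to AMC I: 4.2·94/(10 − 0.058·94) → (1974/5) ÷ (1137/250) = 32900/379 ≈ 86.807

CN_adj = 32900/379 ≈ 86.807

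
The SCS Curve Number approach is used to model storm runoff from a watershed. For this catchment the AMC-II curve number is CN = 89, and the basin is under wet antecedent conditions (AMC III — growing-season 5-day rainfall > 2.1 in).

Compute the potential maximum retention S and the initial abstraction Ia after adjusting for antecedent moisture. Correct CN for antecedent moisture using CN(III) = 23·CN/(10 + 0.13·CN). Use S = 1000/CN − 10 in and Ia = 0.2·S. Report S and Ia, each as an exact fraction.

S = 1100/2047 in ≈ 0.537 in; Ia = 220/2047 in ≈ 0.107 in

Wet (AMC III): CN(III) = 23·89/(10 + 0.13·89) = 2047/(2157/100) = 204700/2157 ≈ 94.900
Retention S: 1000/CN − 10 with CN=94.900 → S = 1100/2047 ≈ 0.537 in
Ia = 0.2·(1100/2047) = 220/2047 in ≈ 0.107 in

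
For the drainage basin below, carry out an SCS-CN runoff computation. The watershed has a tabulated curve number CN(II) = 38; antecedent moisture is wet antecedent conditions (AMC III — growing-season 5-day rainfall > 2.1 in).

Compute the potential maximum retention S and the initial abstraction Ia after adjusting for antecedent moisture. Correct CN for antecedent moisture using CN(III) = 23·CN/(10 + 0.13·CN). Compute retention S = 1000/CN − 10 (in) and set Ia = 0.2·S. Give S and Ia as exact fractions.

S = 3100/437 in ≈ 7.094 in; Ia = 620/437 in ≈ 1.419 in

Wet (AMC III): CN(III) = 23·38/(10 + 0.13·38) = 874/(747/50) = 43700/747 ≈ 58.501
S = 1000/(43700/747) − 10 = 3100/437 in ≈ 7.094 in
Ia = 0.2·(3100/437) = 620/437 in ≈ 1.419 in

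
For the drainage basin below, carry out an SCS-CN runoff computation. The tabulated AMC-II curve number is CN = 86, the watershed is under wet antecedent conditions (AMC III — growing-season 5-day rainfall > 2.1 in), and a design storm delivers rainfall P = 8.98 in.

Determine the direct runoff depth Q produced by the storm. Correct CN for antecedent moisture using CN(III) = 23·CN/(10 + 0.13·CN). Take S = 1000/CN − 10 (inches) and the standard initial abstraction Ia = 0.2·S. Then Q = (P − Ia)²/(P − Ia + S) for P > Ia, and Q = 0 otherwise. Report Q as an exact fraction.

Q = 191022317721/23343416450 in ≈ 8.183 in

Wet (AMC III): CN(III) = 23·86/(10 + 0.13·86) = 1978/(1059/50) = 98900/1059 ≈ 93.390
Max retention: S = 1000/(98900/1059) − 10 = 700/989 in (≈ 0.708 in)
Ia = 0.2·(700/989) = 140/989 in ≈ 0.142 in
P − Ia = 8.980 − 0.142 = 437061/49450 ≈ 8.838 in (> 0, runoff occurs)
Runoff Q = (P−Ia)²/(P−Ia+S) = (8.838)²/(8.838+0.708) = 191022317721/23343416450 ≈ 8.183 in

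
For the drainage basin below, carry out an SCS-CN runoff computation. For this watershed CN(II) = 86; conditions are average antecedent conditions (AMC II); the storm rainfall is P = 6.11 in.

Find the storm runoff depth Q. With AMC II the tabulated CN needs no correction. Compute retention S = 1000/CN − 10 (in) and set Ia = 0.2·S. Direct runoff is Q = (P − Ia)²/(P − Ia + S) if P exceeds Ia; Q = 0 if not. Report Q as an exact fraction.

Q = 618666129/137053900 in ≈ 4.514 in

AMC II — tabulated CN = 86 applies directly.
Max retention: S = 1000/86 − 10 = 70/43 in (≈ 1.628 in)
Initial abstraction Ia = S/5 = (70/43)/5 = 14/43 ≈ 0.326 in
Excess rainfall: 6.110 − 0.326 = 5.784 in; P > Ia so Q > 0
Q: (24873/4300)² ÷ (31873/4300) = 618666129/137053900 in (≈ 4.514 in)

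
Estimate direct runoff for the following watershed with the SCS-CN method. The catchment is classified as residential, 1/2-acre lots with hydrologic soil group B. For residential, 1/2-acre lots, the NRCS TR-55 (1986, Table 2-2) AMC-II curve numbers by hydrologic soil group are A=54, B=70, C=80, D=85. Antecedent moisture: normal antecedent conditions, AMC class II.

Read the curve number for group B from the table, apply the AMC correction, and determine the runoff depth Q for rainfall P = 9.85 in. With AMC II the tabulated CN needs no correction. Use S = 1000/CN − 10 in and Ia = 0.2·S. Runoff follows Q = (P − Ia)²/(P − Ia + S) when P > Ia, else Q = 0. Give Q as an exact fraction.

NRCS table: residential, 1/2-acre lots, soil group B → CN(II) = 70
CN(II) = 70; AMC II needs no correction.
Retention S: 1000/CN − 10 with CN=70.000 → S = 30/7 ≈ 4.286 in
Ia = 0.2S: 0.2·4.286 = 0.857 in (exactly 6/7)
Excess rainfall: 9.850 − 0.857 = 8.993 in; P > Ia so Q > 0
Q: (1259/140)² ÷ (1859/140) = 1585081/260260 in (≈ 6.090 in)

Q = 1585081/260260 in ≈ 6.090 in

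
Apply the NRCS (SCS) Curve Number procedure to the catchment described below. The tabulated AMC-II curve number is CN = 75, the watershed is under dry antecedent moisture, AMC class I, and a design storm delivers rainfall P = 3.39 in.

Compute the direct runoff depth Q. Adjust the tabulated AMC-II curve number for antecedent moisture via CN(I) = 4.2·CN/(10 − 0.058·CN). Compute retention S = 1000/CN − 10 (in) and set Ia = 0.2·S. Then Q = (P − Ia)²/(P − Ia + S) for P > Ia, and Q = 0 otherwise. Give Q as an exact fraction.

CN(I) from CN(II)=75: (4.2·75)/(10 − 0.058·75) = 6300/113 ≈ 55.752
Retention S: 1000/CN − 10 with CN=55.752 → S = 500/63 ≈ 7.937 in
Initial abstraction Ia = S/5 = (500/63)/5 = 100/63 ≈ 1.587 in
P − Ia = 3.390 − 1.587 = 11357/6300 ≈ 1.803 in (> 0, runoff occurs)
Runoff Q = (P−Ia)²/(P−Ia+S) = (1.803)²/(1.803+7.937) = 128981449/386549100 ≈ 0.334 in

Q = 128981449/386549100 in ≈ 0.334 in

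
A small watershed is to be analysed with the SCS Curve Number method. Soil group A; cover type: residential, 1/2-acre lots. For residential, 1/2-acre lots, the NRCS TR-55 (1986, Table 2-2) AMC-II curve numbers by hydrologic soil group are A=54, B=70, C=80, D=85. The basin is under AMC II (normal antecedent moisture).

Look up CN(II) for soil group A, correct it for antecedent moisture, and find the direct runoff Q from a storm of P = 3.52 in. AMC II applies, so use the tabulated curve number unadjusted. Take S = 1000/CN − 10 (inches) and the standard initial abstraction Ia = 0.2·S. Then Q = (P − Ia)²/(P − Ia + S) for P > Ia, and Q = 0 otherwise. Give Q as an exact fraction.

NRCS table: residential, 1/2-acre lots, soil group A → CN(II) = 54
CN(II) = 54; AMC II needs no correction.
Retention S: 1000/CN − 10 with CN=54.000 → S = 230/27 ≈ 8.519 in
Initial abstraction Ia = S/5 = (230/27)/5 = 46/27 ≈ 1.704 in
P − Ia = 3.520 − 1.704 = 1226/675 ≈ 1.816 in (> 0, runoff occurs)
Q: (1226/675)² ÷ (6976/675) = 375769/1177200 in (≈ 0.319 in)

Q = 375769/1177200 in ≈ 0.319 in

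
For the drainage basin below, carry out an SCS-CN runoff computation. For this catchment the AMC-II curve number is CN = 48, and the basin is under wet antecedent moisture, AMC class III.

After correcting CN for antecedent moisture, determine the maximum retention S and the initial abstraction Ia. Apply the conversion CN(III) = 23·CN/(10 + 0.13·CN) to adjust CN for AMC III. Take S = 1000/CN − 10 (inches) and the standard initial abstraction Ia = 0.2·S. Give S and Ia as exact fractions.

Adjust CN=48 to AMC III: 23·48/(10 + 0.13·48) → 1104 ÷ (406/25) = 13800/203 ≈ 67.980
Max retention: S = 1000/(13800/203) − 10 = 325/69 in (≈ 4.710 in)
Initial abstraction Ia = S/5 = (325/69)/5 = 65/69 ≈ 0.942 in

S = 325/69 in ≈ 4.710 in; Ia = 65/69 in ≈ 0.942 in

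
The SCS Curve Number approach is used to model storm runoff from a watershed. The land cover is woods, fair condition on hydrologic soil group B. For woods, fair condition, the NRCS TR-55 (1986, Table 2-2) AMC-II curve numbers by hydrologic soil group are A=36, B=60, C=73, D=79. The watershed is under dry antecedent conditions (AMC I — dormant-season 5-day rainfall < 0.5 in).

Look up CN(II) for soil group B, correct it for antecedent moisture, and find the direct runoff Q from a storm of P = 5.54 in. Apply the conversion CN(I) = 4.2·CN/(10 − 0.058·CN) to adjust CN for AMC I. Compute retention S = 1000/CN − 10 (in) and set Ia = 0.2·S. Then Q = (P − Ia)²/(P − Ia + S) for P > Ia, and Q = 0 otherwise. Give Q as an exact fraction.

Q = 55517401/180970650 in ≈ 0.307 in

NRCS table: woods, fair condition, soil group B → CN(II) = 60
Dry (AMC I): CN(I) = 4.2·60/(10 − 0.058·60) = 252/(163/25) = 6300/163 ≈ 38.650
S = 1000/(6300/163) − 10 = 1000/63 in ≈ 15.873 in
Ia = 0.2·(1000/63) = 200/63 in ≈ 3.175 in
Since P=5.540 > Ia=3.175: effective rainfall P−Ia = 7451/3150 in
Runoff Q = (P−Ia)²/(P−Ia+S) = (2.365)²/(2.365+15.873) = 55517401/180970650 ≈ 0.307 in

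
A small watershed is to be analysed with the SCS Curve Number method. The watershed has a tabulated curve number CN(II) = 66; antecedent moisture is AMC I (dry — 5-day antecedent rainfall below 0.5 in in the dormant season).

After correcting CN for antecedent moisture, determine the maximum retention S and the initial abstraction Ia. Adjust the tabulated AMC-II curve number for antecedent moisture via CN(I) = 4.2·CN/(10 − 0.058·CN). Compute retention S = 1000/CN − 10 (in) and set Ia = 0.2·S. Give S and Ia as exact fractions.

CN(I) from CN(II)=66: (4.2·66)/(10 − 0.058·66) = 69300/1543 ≈ 44.913
Retention S: 1000/CN − 10 with CN=44.913 → S = 8500/693 ≈ 12.266 in
Initial abstraction Ia = S/5 = (8500/693)/5 = 1700/693 ≈ 2.453 in

S = 8500/693 in ≈ 12.266 in; Ia = 1700/693 in ≈ 2.453 in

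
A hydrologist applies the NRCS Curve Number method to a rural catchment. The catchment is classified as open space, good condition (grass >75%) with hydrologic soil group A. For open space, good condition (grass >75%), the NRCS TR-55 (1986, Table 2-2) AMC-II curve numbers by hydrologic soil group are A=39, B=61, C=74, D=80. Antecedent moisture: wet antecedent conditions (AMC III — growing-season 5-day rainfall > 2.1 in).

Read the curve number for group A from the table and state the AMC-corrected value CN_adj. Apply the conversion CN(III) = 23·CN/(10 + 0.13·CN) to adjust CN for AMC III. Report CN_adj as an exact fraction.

NRCS table: open space, good condition (grass >75%), soil group A → CN(II) = 39
Adjust CN=39 to AMC III: 23·39/(10 + 0.13·39) → 897 ÷ (1507/100) = 89700/1507 ≈ 59.522

CN_adj = 89700/1507 ≈ 59.522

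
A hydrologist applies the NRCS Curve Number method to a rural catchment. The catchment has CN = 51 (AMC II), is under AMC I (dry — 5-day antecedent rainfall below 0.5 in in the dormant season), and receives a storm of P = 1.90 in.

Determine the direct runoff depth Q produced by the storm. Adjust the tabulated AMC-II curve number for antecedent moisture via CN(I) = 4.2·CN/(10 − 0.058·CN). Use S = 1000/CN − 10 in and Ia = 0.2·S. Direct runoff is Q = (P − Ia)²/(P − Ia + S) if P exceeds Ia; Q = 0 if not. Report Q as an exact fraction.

CN(I) from CN(II)=51: (4.2·51)/(10 − 0.058·51) = 15300/503 ≈ 30.417
Max retention: S = 1000/(15300/503) − 10 = 3500/153 in (≈ 22.876 in)
Initial abstraction Ia = S/5 = (3500/153)/5 = 700/153 ≈ 4.575 in
P = 1.900 ≤ Ia = 4.575 in: entire storm abstracted, Q = 0.

Q = 0 in ≈ 0.000 in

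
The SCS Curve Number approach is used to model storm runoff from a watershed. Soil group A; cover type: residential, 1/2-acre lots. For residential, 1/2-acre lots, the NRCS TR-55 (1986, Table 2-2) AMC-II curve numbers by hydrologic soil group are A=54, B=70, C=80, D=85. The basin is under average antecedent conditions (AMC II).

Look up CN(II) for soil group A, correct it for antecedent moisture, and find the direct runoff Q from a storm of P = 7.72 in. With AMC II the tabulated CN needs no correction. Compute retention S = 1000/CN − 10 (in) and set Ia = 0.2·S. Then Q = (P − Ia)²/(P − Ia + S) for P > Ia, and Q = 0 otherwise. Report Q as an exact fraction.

NRCS table: residential, 1/2-acre lots, soil group A → CN(II) = 54
CN(II) = 54; AMC II needs no correction.
Max retention: S = 1000/54 − 10 = 230/27 in (≈ 8.519 in)
Ia = 0.2S: 0.2·8.519 = 1.704 in (exactly 46/27)
Since P=7.720 > Ia=1.704: effective rainfall P−Ia = 4061/675 in
Runoff Q = (P−Ia)²/(P−Ia+S) = (6.016)²/(6.016+8.519) = 16491721/6622425 ≈ 2.490 in

Q = 16491721/6622425 in ≈ 2.490 in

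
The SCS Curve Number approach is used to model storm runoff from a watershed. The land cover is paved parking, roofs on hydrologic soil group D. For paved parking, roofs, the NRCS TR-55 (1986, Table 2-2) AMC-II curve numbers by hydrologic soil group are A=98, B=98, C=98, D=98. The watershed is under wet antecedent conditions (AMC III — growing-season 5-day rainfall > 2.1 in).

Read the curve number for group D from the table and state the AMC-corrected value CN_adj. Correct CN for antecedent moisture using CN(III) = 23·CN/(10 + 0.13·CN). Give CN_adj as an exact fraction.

CN_adj = 112700/1137 ≈ 99.120

NRCS table: paved parking, roofs, soil group D → CN(II) = 98
Adjust CN=98 to AMC III: 23·98/(10 + 0.13·98) → 2254 ÷ (1137/50) = 112700/1137 ≈ 99.120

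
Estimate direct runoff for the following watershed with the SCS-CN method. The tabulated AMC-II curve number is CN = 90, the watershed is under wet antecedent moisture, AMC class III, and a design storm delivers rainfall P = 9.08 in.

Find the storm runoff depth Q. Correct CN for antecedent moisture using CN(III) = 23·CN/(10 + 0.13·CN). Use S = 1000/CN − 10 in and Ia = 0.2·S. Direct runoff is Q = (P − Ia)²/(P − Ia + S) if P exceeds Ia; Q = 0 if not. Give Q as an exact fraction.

CN(III) from CN(II)=90: (23·90)/(10 + 0.13·90) = 20700/217 ≈ 95.392
S = 1000/(20700/217) − 10 = 100/207 in ≈ 0.483 in
Ia = 0.2·(100/207) = 20/207 in ≈ 0.097 in
P − Ia = 9.080 − 0.097 = 46489/5175 ≈ 8.983 in (> 0, runoff occurs)
Q: (46489/5175)² ÷ (48989/5175) = 2161227121/253518075 in (≈ 8.525 in)

Q = 2161227121/253518075 in ≈ 8.525 in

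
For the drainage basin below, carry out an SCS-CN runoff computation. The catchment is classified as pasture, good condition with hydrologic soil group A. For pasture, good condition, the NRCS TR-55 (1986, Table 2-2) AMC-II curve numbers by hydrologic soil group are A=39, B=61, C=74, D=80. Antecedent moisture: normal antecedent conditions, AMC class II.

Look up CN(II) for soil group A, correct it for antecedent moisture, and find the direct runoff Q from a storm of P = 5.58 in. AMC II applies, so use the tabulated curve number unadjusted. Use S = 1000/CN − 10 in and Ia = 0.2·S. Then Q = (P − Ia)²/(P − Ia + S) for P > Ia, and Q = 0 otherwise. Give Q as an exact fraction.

Q = 22857961/68797950 in ≈ 0.332 in

NRCS table: pasture, good condition, soil group A → CN(II) = 39
Average conditions: CN = 39 (no AMC adjustment).
Retention S: 1000/CN − 10 with CN=39.000 → S = 610/39 ≈ 15.641 in
Initial abstraction Ia = S/5 = (610/39)/5 = 122/39 ≈ 3.128 in
Excess rainfall: 5.580 − 3.128 = 2.452 in; P > Ia so Q > 0
Runoff Q = (P−Ia)²/(P−Ia+S) = (2.452)²/(2.452+15.641) = 22857961/68797950 ≈ 0.332 in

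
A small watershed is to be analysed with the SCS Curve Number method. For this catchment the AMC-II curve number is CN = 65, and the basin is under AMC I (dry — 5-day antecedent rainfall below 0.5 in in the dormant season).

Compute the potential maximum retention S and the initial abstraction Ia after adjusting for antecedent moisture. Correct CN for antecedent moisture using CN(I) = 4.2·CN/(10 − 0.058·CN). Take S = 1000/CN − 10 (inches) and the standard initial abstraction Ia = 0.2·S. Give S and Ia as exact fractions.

Dry (AMC I): CN(I) = 4.2·65/(10 − 0.058·65) = 273/(623/100) = 3900/89 ≈ 43.820
S = 1000/(3900/89) − 10 = 500/39 in ≈ 12.821 in
Initial abstraction Ia = S/5 = (500/39)/5 = 100/39 ≈ 2.564 in

S = 500/39 in ≈ 12.821 in; Ia = 100/39 in ≈ 2.564 in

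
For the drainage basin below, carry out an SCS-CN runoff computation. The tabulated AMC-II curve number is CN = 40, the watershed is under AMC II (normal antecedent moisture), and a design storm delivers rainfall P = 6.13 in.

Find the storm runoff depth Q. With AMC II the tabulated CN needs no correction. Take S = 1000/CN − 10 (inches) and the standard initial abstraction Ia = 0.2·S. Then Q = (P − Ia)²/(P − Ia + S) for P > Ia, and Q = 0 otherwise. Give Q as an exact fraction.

CN(II) = 40; AMC II needs no correction.
Retention S: 1000/CN − 10 with CN=40.000 → S = 15 ≈ 15.000 in
Initial abstraction Ia = S/5 = 15/5 = 3 ≈ 3.000 in
P − Ia = 6.130 − 3.000 = 313/100 ≈ 3.130 in (> 0, runoff occurs)
Runoff Q = (P−Ia)²/(P−Ia+S) = (3.130)²/(3.130+15.000) = 97969/181300 ≈ 0.540 in

Q = 97969/181300 in ≈ 0.540 in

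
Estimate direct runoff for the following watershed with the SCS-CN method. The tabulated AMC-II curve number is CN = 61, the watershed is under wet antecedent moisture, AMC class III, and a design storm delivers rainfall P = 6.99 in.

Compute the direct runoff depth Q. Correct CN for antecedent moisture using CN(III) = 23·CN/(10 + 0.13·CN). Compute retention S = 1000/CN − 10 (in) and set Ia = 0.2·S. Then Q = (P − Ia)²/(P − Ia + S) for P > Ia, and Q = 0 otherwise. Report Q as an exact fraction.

Q = 90540208201/20151709900 in ≈ 4.493 in

CN(III) from CN(II)=61: (23·61)/(10 + 0.13·61) = 140300/1793 ≈ 78.249
S = 1000/(140300/1793) − 10 = 3900/1403 in ≈ 2.780 in
Initial abstraction Ia = S/5 = (3900/1403)/5 = 780/1403 ≈ 0.556 in
Since P=6.990 > Ia=0.556: effective rainfall P−Ia = 902697/140300 in
Q = (902697/140300)²/((902697/140300) + 3900/1403) = (814861873809/19684090000)/(1292697/140300) = 90540208201/20151709900 in ≈ 4.493 in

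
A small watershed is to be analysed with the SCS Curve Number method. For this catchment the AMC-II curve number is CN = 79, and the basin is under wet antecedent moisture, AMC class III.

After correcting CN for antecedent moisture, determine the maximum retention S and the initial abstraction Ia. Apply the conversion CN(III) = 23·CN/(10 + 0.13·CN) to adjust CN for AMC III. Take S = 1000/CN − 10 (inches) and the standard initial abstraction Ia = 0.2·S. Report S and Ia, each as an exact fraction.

Wet (AMC III): CN(III) = 23·79/(10 + 0.13·79) = 1817/(2027/100) = 181700/2027 ≈ 89.640
Max retention: S = 1000/(181700/2027) − 10 = 2100/1817 in (≈ 1.156 in)
Ia = 0.2·(2100/1817) = 420/1817 in ≈ 0.231 in

S = 2100/1817 in ≈ 1.156 in; Ia = 420/1817 in ≈ 0.231 in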